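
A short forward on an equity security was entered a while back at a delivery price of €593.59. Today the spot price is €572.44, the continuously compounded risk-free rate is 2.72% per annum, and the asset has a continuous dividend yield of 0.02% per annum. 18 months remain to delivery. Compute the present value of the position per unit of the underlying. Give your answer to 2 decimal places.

Current fair forward for the remaining 18 months: F = S·e^((r − q)·T), (r − q) = 0.0272 − 0.0002 = 0.0270
F = 572.44 · e^(0.0270 × 18/12) = 572.44 × 1.041331 = 596.0995
Value of long forward = (F − K)·e^(−rT) = (596.0995 − 593.59) · e^(−0.0272·18/12)
= 2.5095 × 0.960021 = 2.41
Short position value = −(long value) = -€2.41

-€2.41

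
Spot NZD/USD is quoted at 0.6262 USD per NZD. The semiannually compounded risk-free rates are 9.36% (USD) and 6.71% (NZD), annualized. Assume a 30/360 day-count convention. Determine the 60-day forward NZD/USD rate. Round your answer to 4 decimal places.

0.6289

By covered interest parity, F = S · (1+r_USD/2)^(2T) / (1+r_NZD/2)^(2T)
= 0.6262 × 1.015363 / 1.011061 = 0.6262 × 1.004255
F = 0.6289 USD per NZD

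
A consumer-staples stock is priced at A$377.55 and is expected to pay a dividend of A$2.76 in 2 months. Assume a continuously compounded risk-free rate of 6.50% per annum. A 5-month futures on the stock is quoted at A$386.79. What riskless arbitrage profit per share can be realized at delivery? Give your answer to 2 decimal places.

PV(dividends) I = 2.76·e^(−0.0650·2/12) = 2.7303
Fair futures F* = (S − I)·e^(rT) = (377.55 − 2.7303)·e^0.027083 = 374.8197 × 1.027453 = 385.1096
Market A$386.79 > fair 385.1096: forward overpriced → cash-and-carry (borrow at r, buy the stock and collect the dividends, short the forward).
Profit at T = |F_mkt − F*| = |386.79 − 385.1096| = A$1.68 per share

A$1.68 per share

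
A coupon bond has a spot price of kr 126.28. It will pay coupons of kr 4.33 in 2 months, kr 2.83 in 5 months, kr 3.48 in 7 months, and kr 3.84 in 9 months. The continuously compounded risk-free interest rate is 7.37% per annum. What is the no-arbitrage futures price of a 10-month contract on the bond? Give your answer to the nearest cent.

PV(coupons) I = 4.33·e^(−0.0737·2/12) + 2.83·e^(−0.0737·5/12) + 3.48·e^(−0.0737·7/12) + 3.84·e^(−0.0737·9/12)
I = 4.2771 + 2.7444 + 3.3336 + 3.6335 = 13.9886
F = (S − I)·e^(rT) = (126.28 − 13.9886) · e^(0.0737·10/12)
= 112.2914 · e^0.061417 = 112.2914 × 1.063342 = kr 119.40

kr 119.40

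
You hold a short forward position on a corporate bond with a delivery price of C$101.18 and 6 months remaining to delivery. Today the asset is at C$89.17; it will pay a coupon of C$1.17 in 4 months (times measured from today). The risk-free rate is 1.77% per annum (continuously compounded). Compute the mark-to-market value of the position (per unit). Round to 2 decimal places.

PV(remaining coupons) I = 1.17·e^(−0.0177·4/12) = 1.1631
Current forward F = (S − I)·e^(rT) = (89.17 − 1.1631)·e^(0.0177·6/12) = 88.0069 × 1.008889 = 88.7892
Value (long) = (F − K)·e^(−rT) = (88.7892 − 101.18) × 0.991189 = -12.2816
Short position value = −(long value) = C$12.28

C$12.28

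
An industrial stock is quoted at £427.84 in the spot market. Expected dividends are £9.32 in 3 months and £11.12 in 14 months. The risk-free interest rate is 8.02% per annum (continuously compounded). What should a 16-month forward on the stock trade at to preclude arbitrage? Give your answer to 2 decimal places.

PV(dividends) I = 9.32·e^(−0.0802·3/12) + 11.12·e^(−0.0802·14/12)
I = 9.1350 + 10.1267 = 19.2617
F = (S − I)·e^(rT) = (427.84 − 19.2617) · e^(0.0802·16/12)
= 408.5783 · e^0.106933 = 408.5783 × 1.112860 = £454.69

£454.69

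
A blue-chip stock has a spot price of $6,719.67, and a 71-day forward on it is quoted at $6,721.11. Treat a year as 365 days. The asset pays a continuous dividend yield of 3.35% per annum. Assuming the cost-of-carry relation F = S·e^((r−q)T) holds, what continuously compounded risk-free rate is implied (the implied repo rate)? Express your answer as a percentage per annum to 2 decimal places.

3.46%

From F = S·e^((r−q)T): (r − q) = ln(F/S)/T
ln(6721.11/6719.67) = ln(1.000214) = 0.000214
(r − q) = 0.000214 / (71/365) = 0.001100
r = ln(F/S)/T + q = 0.001100 + 0.0335 = 0.034600
r = 3.46%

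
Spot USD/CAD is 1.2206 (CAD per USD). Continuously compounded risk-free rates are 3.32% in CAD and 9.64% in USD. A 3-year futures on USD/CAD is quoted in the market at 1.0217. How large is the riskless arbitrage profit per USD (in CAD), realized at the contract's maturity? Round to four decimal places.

0.0119 per USD (in CAD)

Fair futures: F* = S·e^(carry·T), with carry = (r_CAD − r_USD) = 0.0332 − 0.0964 = -0.0632
F* = 1.2206 · e^(-0.0632 × 3) = 1.2206 · e^-0.189600 = 1.2206 × 0.827290 = 1.0098
Market 1.0217 > fair 1.0098: forward overpriced → cash-and-carry (buy spot, short the forward).
At maturity, profit = |F_mkt − F*| = |1.0217 − 1.0098| = 0.0119 per USD (in CAD)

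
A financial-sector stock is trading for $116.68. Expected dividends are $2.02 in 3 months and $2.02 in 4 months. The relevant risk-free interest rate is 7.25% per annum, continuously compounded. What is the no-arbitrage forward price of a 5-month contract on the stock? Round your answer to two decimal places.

PV(dividends) I = 2.02·e^(−0.0725·3/12) + 2.02·e^(−0.0725·4/12)
I = 1.9837 + 1.9718 = 3.9555
F = (S − I)·e^(rT) = (116.68 − 3.9555) · e^(0.0725·5/12)
= 112.7245 · e^0.030208 = 112.7245 × 1.030669 = $116.18

$116.18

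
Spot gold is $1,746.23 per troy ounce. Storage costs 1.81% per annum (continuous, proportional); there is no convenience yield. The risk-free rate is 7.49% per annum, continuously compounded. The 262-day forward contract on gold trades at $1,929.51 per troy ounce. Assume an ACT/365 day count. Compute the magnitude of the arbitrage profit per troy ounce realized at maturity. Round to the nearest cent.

$62.73 per troy ounce

Fair forward: F* = S·e^(carry·T), with carry = (r + u) = 0.0749 + 0.0181 = 0.0930
F* = 1746.23 · e^(0.0930 × 262/365) = 1746.23 · e^0.06675616 = 1746.23 × 1.06903477 = $1866.7806
Market $1929.51 > fair $1866.7806: forward overpriced → cash-and-carry (buy spot, short the forward).
At maturity, profit = |F_mkt − F*| = |1929.51 − 1866.7806| = $62.73 per troy ounce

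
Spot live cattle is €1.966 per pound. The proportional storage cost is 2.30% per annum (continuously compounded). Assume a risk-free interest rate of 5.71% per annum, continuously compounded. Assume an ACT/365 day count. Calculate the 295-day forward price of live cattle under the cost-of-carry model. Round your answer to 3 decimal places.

€2.097 per pound

Net carry = r + u − y = 0.0571 + 0.0230 − 0.0000 = 0.0801
F = S·e^((r+u−y)T) = 1.966 · e^(0.0801 × 295/365) = 1.966 · e^0.064738
= 1.966 × 1.066879 = €2.097 per pound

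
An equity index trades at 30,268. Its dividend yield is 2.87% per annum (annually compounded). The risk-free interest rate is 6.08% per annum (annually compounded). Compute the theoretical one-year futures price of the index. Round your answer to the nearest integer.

31,212

F = S · (1+r)^T / (1+q)^T
= 30268 × 1.060800 / 1.028700 = 30268 × 1.031204
F = 31,212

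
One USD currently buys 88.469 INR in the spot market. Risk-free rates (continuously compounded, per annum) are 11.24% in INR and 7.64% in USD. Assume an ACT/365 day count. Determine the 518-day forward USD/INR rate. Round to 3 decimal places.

F = S·e^((r_INR − r_USD)T) = 88.469 · e^((0.1124 − 0.0764) × 518/365)
= 88.469 · e^0.051090 = 88.469 × 1.052418
F = 93.106 INR per USD

93.106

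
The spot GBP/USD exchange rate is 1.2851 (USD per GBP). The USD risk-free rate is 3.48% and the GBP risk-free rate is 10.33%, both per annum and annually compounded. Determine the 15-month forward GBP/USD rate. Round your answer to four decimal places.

By covered interest parity, F = S · (1+r_USD)^T / (1+r_GBP)^T
= 1.2851 × 1.043688 / 1.130751 = 1.2851 × 0.923004
F = 1.1862 USD per GBP

1.1862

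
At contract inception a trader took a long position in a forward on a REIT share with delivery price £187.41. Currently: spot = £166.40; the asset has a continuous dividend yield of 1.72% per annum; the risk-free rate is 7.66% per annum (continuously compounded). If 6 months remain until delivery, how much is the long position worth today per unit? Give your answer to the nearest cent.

-£15.39

Current fair forward for the remaining 6 months: F = S·e^((r − q)·T), (r − q) = 0.0766 − 0.0172 = 0.0594
F = 166.40 · e^(0.0594 × 6/12) = 166.40 × 1.030145 = 171.4161
Value of long forward = (F − K)·e^(−rT) = (171.4161 − 187.41) · e^(−0.0766·6/12)
= -15.9939 × 0.962424 = -15.39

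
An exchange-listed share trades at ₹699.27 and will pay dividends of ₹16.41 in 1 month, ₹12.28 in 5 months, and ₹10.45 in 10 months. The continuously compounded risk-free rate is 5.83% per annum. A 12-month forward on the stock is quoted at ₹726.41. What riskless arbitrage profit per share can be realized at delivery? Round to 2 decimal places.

PV(dividends) I = 16.41·e^(−0.0583·1/12) + 12.28·e^(−0.0583·5/12) + 10.45·e^(−0.0583·10/12) = 38.2702
Fair forward F* = (S − I)·e^(rT) = (699.27 − 38.2702)·e^0.058300 = 660.9998 × 1.060033 = 700.6816
Market ₹726.41 > fair 700.6816: forward overpriced → cash-and-carry (borrow at r, buy the stock and collect the dividends, short the forward).
Profit at T = |F_mkt − F*| = |726.41 − 700.6816| = ₹25.73 per share

₹25.73 per share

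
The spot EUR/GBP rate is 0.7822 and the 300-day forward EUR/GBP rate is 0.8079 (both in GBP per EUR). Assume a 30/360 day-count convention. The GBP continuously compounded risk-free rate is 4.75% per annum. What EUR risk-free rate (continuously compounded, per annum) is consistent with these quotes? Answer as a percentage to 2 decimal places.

0.87%

F = S·e^((r_GBP − r_EUR)T) ⇒ r_EUR = r_GBP − ln(F/S)/T
ln(0.8079/0.7822) = 0.032328; /(300/360) = 0.038794
r_EUR = 0.0475 − 0.038794 = 0.008706
r_EUR = 0.87%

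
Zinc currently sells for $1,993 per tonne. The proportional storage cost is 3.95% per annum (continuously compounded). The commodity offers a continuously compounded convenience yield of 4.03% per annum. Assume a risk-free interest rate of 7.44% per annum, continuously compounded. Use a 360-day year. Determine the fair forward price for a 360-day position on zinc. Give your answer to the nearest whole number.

$2,145 per tonne

Net carry = r + u − y = 0.0744 + 0.0395 − 0.0403 = 0.0736
F = S·e^((r+u−y)T) = 1993 · e^(0.0736 × 360/360) = 1993 · e^0.073600
= 1993 × 1.076376 = $2,145 per tonne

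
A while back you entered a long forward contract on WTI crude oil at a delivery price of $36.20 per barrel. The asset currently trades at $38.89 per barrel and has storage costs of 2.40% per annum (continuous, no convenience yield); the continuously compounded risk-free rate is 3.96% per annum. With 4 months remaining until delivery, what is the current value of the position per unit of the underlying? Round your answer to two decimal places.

$3.48 per barrel

Current fair forward for the remaining 4 months: F = S·e^((r + u)·T), (r + u) = 0.0396 + 0.0240 = 0.0636
F = 38.89 · e^(0.0636 × 4/12) = 38.89 × 1.021426 = 39.7233
Value of long forward = (F − K)·e^(−rT) = (39.7233 − 36.20) · e^(−0.0396·4/12)
= 3.5233 × 0.986887 = 3.48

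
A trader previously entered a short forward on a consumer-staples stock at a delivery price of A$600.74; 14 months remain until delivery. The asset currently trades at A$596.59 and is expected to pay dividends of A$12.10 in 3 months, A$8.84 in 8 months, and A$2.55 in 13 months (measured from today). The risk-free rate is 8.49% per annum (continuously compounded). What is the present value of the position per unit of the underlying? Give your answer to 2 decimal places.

PV(remaining dividends) I = 12.10·e^(−0.0849·3/12) + 8.84·e^(−0.0849·8/12) + 2.55·e^(−0.0849·13/12) = 22.5254
Current forward F = (S − I)·e^(rT) = (596.59 − 22.5254)·e^(0.0849·14/12) = 574.0646 × 1.104122 = 633.8374
Value (long) = (F − K)·e^(−rT) = (633.8374 − 600.74) × 0.905697 = 29.9762
Short position value = −(long value) = -A$29.98

-A$29.98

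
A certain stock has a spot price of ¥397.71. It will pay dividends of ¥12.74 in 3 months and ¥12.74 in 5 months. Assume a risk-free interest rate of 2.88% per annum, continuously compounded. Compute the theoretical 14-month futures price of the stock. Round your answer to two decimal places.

PV(dividends) I = 12.74·e^(−0.0288·3/12) + 12.74·e^(−0.0288·5/12)
I = 12.6486 + 12.5880 = 25.2366
F = (S − I)·e^(rT) = (397.71 − 25.2366) · e^(0.0288·14/12)
= 372.4734 · e^0.033600 = 372.4734 × 1.034171 = ¥385.20

¥385.20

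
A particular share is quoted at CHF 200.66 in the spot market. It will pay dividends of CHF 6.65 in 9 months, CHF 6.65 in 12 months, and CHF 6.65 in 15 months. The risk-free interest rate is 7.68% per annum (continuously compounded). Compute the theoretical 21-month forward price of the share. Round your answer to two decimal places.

CHF 208.39

PV(dividends) I = 6.65·e^(−0.0768·9/12) + 6.65·e^(−0.0768·12/12) + 6.65·e^(−0.0768·15/12)
I = 6.2778 + 6.1584 + 6.0413 = 18.4775
F = (S − I)·e^(rT) = (200.66 − 18.4775) · e^(0.0768·21/12)
= 182.1825 · e^0.134400 = 182.1825 × 1.143850 = CHF 208.39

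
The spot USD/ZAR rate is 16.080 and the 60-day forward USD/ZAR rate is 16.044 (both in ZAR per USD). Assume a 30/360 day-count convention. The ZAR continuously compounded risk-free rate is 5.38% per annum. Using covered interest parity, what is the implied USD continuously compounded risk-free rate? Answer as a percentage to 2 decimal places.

F = S·e^((r_ZAR − r_USD)T) ⇒ r_USD = r_ZAR − ln(F/S)/T
ln(16.044/16.080) = -0.002241; /(60/360) = -0.013446
r_USD = 0.0538 + 0.013446 = 0.067246
r_USD = 6.72%

6.72%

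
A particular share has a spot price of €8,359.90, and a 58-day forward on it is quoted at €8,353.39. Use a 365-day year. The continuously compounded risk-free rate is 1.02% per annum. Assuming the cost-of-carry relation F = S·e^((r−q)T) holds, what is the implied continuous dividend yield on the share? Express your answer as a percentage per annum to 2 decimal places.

From F = S·e^((r−q)T): (r − q) = ln(F/S)/T
ln(8353.39/8359.90) = ln(0.999221) = -0.000779
(r − q) = -0.000779 / (58/365) = -0.004902
q = r − ln(F/S)/T = 0.0102 + 0.004902 = 0.015102
q = 1.51%

1.51%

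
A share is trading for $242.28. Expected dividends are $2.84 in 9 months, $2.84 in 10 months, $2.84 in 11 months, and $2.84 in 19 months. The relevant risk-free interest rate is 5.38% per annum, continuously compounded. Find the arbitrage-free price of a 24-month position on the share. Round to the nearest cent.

$257.83

PV(dividends) I = 2.84·e^(−0.0538·9/12) + 2.84·e^(−0.0538·10/12) + 2.84·e^(−0.0538·11/12) + 2.84·e^(−0.0538·19/12)
I = 2.7277 + 2.7155 + 2.7033 + 2.6081 = 10.7546
F = (S − I)·e^(rT) = (242.28 − 10.7546) · e^(0.0538·24/12)
= 231.5254 · e^0.107600 = 231.5254 × 1.113602 = $257.83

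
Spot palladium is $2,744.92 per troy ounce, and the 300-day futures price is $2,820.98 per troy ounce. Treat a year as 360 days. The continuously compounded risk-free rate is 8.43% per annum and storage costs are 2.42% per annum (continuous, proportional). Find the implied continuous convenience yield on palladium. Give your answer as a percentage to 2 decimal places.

F = S·e^((r+u−y)T) ⇒ (r+u−y) = ln(F/S)/T
ln(2820.98/2744.92) = 0.027332; /T ⇒ 0.032798
y = r + u − ln(F/S)/T = 0.0843 + 0.0242 − 0.032798 = 0.075702
y = 7.57%

7.57%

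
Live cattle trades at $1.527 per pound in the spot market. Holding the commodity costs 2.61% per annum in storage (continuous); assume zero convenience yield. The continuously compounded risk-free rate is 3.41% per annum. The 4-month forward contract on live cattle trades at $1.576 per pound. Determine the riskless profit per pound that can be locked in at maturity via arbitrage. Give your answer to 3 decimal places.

Fair forward: F* = S·e^(carry·T), with carry = (r + u) = 0.0341 + 0.0261 = 0.0602
F* = 1.527 · e^(0.0602 × 4/12) = 1.527 · e^0.020067 = 1.527 × 1.020270 = $1.5580
Market $1.576 > fair $1.5580: forward overpriced → cash-and-carry (buy spot, short the forward).
At maturity, profit = |F_mkt − F*| = |1.576 − 1.5580| = $0.018 per pound

$0.018 per pound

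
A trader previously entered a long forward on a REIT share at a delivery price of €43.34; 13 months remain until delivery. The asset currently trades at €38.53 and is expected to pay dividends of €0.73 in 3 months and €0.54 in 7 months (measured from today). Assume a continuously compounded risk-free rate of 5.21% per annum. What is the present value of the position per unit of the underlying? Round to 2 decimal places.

-€3.68

PV(remaining dividends) I = 0.73·e^(−0.0521·3/12) + 0.54·e^(−0.0521·7/12) = 1.2444
Current forward F = (S − I)·e^(rT) = (38.53 − 1.2444)·e^(0.0521·13/12) = 37.2856 × 1.058065 = 39.4506
Value (long) = (F − K)·e^(−rT) = (39.4506 − 43.34) × 0.945122 = -3.6760
Value = -€3.68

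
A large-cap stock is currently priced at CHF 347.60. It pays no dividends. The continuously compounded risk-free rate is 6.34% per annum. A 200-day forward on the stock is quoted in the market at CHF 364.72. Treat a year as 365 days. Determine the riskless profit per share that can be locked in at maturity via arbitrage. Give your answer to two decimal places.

CHF 4.83 per share

Fair forward: F* = S·e^(carry·T), with carry = r = 0.0634
F* = 347.60 · e^(0.0634 × 200/365) = 347.60 · e^0.034740 = 347.60 × 1.035350 = CHF 359.8877
Market CHF 364.72 > fair CHF 359.8877: forward overpriced → cash-and-carry (buy spot, short the forward).
At maturity, profit = |F_mkt − F*| = |364.72 − 359.8877| = CHF 4.83 per share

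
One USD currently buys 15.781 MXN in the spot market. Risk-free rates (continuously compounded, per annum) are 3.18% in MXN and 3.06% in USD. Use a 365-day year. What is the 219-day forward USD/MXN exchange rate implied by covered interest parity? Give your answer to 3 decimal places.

F = S·e^((r_MXN − r_USD)T) = 15.781 · e^((0.0318 − 0.0306) × 219/365)
= 15.781 · e^0.000720 = 15.781 × 1.000720
F = 15.792 MXN per USD

15.792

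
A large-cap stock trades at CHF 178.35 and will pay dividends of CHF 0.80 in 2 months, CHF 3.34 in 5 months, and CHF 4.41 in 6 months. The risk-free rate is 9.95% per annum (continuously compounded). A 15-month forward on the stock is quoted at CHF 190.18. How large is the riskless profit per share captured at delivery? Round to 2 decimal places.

CHF 2.52 per share

PV(dividends) I = 0.80·e^(−0.0995·2/12) + 3.34·e^(−0.0995·5/12) + 4.41·e^(−0.0995·6/12) = 8.1872
Fair forward F* = (S − I)·e^(rT) = (178.35 − 8.1872)·e^0.124375 = 170.1628 × 1.132440 = 192.6992
Market CHF 190.18 < fair 192.6992: forward underpriced → reverse cash-and-carry (short the stock, invest proceeds at r, pay the dividends, go long the forward).
Profit at T = |F_mkt − F*| = |190.18 − 192.6992| = CHF 2.52 per share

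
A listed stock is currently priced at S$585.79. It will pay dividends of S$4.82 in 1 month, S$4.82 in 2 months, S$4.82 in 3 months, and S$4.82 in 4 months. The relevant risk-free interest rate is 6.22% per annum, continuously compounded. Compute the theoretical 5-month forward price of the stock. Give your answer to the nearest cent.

S$581.64

PV(dividends) I = 4.82·e^(−0.0622·1/12) + 4.82·e^(−0.0622·2/12) + 4.82·e^(−0.0622·3/12) + 4.82·e^(−0.0622·4/12)
I = 4.7951 + 4.7703 + 4.7456 + 4.7211 = 19.0321
F = (S − I)·e^(rT) = (585.79 − 19.0321) · e^(0.0622·5/12)
= 566.7579 · e^0.025917 = 566.7579 × 1.026256 = S$581.64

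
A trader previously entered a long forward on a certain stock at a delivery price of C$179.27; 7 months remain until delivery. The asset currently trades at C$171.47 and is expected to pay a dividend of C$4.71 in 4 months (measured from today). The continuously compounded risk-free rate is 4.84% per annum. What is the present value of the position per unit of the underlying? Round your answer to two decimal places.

-C$7.44

PV(remaining dividends) I = 4.71·e^(−0.0484·4/12) = 4.6346
Current forward F = (S − I)·e^(rT) = (171.47 − 4.6346)·e^(0.0484·7/12) = 166.8354 × 1.028636 = 171.6129
Value (long) = (F − K)·e^(−rT) = (171.6129 − 179.27) × 0.972162 = -7.4439
Value = -C$7.44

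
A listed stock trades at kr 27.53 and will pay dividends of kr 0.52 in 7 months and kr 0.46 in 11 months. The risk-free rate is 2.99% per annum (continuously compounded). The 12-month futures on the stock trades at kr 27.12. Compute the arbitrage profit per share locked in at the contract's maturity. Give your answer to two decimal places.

kr 0.26 per share

PV(dividends) I = 0.52·e^(−0.0299·7/12) + 0.46·e^(−0.0299·11/12) = 0.9586
Fair futures F* = (S − I)·e^(rT) = (27.53 − 0.9586)·e^0.029900 = 26.5714 × 1.030351 = 27.3779
Market kr 27.12 < fair 27.3779: forward underpriced → reverse cash-and-carry (short the stock, invest proceeds at r, pay the dividends, go long the forward).
Profit at T = |F_mkt − F*| = |27.12 − 27.3779| = kr 0.26 per share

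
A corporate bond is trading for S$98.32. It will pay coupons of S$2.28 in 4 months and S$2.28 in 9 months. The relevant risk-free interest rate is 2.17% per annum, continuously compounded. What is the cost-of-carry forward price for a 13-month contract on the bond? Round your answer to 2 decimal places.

S$96.04

PV(coupons) I = 2.28·e^(−0.0217·4/12) + 2.28·e^(−0.0217·9/12)
I = 2.2636 + 2.2432 = 4.5068
F = (S − I)·e^(rT) = (98.32 − 4.5068) · e^(0.0217·13/12)
= 93.8132 · e^0.023508 = 93.8132 × 1.023786 = S$96.04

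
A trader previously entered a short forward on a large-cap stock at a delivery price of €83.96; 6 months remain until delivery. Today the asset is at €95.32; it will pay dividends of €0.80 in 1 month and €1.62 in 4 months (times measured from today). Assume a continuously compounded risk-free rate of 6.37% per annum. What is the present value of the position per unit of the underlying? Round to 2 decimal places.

-€11.61

PV(remaining dividends) I = 0.80·e^(−0.0637·1/12) + 1.62·e^(−0.0637·4/12) = 2.3817
Current forward F = (S − I)·e^(rT) = (95.32 − 2.3817)·e^(0.0637·6/12) = 92.9383 × 1.032363 = 95.9461
Value (long) = (F − K)·e^(−rT) = (95.9461 − 83.96) × 0.968652 = 11.6104
Short position value = −(long value) = -€11.61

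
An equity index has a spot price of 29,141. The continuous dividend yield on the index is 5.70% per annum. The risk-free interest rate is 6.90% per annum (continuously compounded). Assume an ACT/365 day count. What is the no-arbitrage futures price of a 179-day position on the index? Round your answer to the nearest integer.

F = S·e^((r − q)T) = 29141 · e^((0.0690 − 0.0570) × 179/365)
= 29141 · e^0.005885 = 29141 × 1.005902
F = 29,313

29,313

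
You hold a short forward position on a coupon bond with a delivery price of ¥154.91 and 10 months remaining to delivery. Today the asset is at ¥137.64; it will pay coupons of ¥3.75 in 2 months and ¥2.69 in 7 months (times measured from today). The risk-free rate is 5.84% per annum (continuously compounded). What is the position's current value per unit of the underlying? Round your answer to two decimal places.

¥16.23

PV(remaining coupons) I = 3.75·e^(−0.0584·2/12) + 2.69·e^(−0.0584·7/12) = 6.3136
Current forward F = (S − I)·e^(rT) = (137.64 − 6.3136)·e^(0.0584·10/12) = 131.3264 × 1.049870 = 137.8756
Value (long) = (F − K)·e^(−rT) = (137.8756 − 154.91) × 0.952499 = -16.2252
Short position value = −(long value) = ¥16.23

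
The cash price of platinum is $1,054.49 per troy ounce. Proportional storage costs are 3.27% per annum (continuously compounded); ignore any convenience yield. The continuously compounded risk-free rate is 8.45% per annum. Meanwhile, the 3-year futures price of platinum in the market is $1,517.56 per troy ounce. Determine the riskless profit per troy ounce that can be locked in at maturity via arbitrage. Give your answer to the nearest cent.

Fair futures: F* = S·e^(carry·T), with carry = (r + u) = 0.0845 + 0.0327 = 0.1172
F* = 1054.49 · e^(0.1172 × 3) = 1054.49 · e^0.35160000 = 1054.49 × 1.42133987 = $1498.7887
Market $1517.56 > fair $1498.7887: forward overpriced → cash-and-carry (buy spot, short the forward).
At maturity, profit = |F_mkt − F*| = |1517.56 − 1498.7887| = $18.77 per troy ounce

$18.77 per troy ounce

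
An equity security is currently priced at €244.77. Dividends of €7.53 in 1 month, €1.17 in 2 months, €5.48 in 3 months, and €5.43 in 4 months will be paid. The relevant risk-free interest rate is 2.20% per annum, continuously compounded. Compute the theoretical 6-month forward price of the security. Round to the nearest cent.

PV(dividends) I = 7.53·e^(−0.0220·1/12) + 1.17·e^(−0.0220·2/12) + 5.48·e^(−0.0220·3/12) + 5.43·e^(−0.0220·4/12)
I = 7.5162 + 1.1657 + 5.4499 + 5.3903 = 19.5221
F = (S − I)·e^(rT) = (244.77 − 19.5221) · e^(0.0220·6/12)
= 225.2479 · e^0.011000 = 225.2479 × 1.011061 = €227.74

€227.74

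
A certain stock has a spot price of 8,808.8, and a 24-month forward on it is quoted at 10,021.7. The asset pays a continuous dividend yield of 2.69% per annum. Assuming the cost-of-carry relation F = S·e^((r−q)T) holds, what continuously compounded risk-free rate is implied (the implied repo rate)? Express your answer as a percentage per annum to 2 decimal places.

9.14%

From F = S·e^((r−q)T): (r − q) = ln(F/S)/T
ln(10021.7/8808.8) = ln(1.137692) = 0.129002
(r − q) = 0.129002 / (24/12) = 0.064501
r = ln(F/S)/T + q = 0.064501 + 0.0269 = 0.091401
r = 9.14%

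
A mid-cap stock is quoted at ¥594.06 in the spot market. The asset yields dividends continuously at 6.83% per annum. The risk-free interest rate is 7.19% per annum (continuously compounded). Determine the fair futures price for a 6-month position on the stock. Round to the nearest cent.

F = S·e^((r − q)T) = 594.06 · e^((0.0719 − 0.0683) × 6/12)
= 594.06 · e^0.001800 = 594.06 × 1.001802
F = ¥595.13

¥595.13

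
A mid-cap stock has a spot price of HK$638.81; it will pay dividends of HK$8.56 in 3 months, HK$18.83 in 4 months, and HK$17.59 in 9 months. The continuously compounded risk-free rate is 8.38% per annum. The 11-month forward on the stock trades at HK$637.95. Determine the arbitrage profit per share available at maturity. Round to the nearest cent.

PV(dividends) I = 8.56·e^(−0.0838·3/12) + 18.83·e^(−0.0838·4/12) + 17.59·e^(−0.0838·9/12) = 43.2123
Fair forward F* = (S − I)·e^(rT) = (638.81 − 43.2123)·e^0.076817 = 595.5977 × 1.079844 = 643.1526
Market HK$637.95 < fair 643.1526: forward underpriced → reverse cash-and-carry (short the stock, invest proceeds at r, pay the dividends, go long the forward).
Profit at T = |F_mkt − F*| = |637.95 − 643.1526| = HK$5.20 per share

HK$5.20 per share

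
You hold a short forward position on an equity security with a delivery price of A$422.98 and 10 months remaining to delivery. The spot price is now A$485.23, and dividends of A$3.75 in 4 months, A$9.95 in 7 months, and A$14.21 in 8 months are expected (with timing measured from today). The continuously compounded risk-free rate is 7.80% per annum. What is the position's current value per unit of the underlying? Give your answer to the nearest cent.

-A$62.22

PV(remaining dividends) I = 3.75·e^(−0.0780·4/12) + 9.95·e^(−0.0780·7/12) + 14.21·e^(−0.0780·8/12) = 26.6511
Current forward F = (S − I)·e^(rT) = (485.23 − 26.6511)·e^(0.0780·10/12) = 458.5789 × 1.067159 = 489.3766
Value (long) = (F − K)·e^(−rT) = (489.3766 − 422.98) × 0.937067 = 62.2181
Short position value = −(long value) = -A$62.22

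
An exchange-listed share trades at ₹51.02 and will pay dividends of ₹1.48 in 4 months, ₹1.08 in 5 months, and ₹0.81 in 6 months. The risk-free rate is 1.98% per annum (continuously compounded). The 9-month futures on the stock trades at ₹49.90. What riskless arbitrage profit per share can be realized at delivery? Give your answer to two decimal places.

PV(dividends) I = 1.48·e^(−0.0198·4/12) + 1.08·e^(−0.0198·5/12) + 0.81·e^(−0.0198·6/12) = 3.3434
Fair futures F* = (S − I)·e^(rT) = (51.02 − 3.3434)·e^0.014850 = 47.6766 × 1.014961 = 48.3899
Market ₹49.90 > fair 48.3899: forward overpriced → cash-and-carry (borrow at r, buy the stock and collect the dividends, short the forward).
Profit at T = |F_mkt − F*| = |49.90 − 48.3899| = ₹1.51 per share

₹1.51 per share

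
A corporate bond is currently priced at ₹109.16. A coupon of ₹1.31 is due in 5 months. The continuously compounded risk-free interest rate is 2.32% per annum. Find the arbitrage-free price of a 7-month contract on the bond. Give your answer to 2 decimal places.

PV(coupons) I = 1.31·e^(−0.0232·5/12)
I = 1.2974
F = (S − I)·e^(rT) = (109.16 − 1.2974) · e^(0.0232·7/12)
= 107.8626 · e^0.013533 = 107.8626 × 1.013625 = ₹109.33

₹109.33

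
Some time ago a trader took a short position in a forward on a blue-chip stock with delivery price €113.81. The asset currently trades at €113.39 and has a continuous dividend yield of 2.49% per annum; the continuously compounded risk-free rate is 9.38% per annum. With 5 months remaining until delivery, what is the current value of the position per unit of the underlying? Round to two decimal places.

Current fair forward for the remaining 5 months: F = S·e^((r − q)·T), (r − q) = 0.0938 − 0.0249 = 0.0689
F = 113.39 · e^(0.0689 × 5/12) = 113.39 × 1.029124 = 116.6924
Value of long forward = (F − K)·e^(−rT) = (116.6924 − 113.81) · e^(−0.0938·5/12)
= 2.8824 × 0.961671 = 2.77
Short position value = −(long value) = -€2.77

-€2.77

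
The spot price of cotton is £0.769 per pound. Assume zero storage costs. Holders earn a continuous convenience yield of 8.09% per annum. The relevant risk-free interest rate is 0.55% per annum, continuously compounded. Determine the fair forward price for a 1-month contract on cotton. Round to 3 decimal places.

Net carry = r + u − y = 0.0055 + 0.0000 − 0.0809 = -0.0754
F = S·e^((r+u−y)T) = 0.769 · e^(-0.0754 × 1/12) = 0.769 · e^-0.006283
= 0.769 × 0.993737 = £0.764 per pound

£0.764 per pound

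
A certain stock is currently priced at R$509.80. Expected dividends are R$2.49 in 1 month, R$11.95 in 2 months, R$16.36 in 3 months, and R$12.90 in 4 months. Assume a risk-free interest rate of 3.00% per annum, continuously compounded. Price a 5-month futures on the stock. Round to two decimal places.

PV(dividends) I = 2.49·e^(−0.0300·1/12) + 11.95·e^(−0.0300·2/12) + 16.36·e^(−0.0300·3/12) + 12.90·e^(−0.0300·4/12)
I = 2.4838 + 11.8904 + 16.2378 + 12.7716 = 43.3836
F = (S − I)·e^(rT) = (509.80 − 43.3836) · e^(0.0300·5/12)
= 466.4164 · e^0.012500 = 466.4164 × 1.012578 = R$472.28

R$472.28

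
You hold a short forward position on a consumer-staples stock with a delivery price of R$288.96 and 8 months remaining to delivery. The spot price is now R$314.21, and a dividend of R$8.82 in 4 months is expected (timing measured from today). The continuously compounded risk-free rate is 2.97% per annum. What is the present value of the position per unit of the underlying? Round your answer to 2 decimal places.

PV(remaining dividends) I = 8.82·e^(−0.0297·4/12) = 8.7331
Current forward F = (S − I)·e^(rT) = (314.21 − 8.7331)·e^(0.0297·8/12) = 305.4769 × 1.019997 = 311.5855
Value (long) = (F − K)·e^(−rT) = (311.5855 − 288.96) × 0.980395 = 22.1819
Short position value = −(long value) = -R$22.18

-R$22.18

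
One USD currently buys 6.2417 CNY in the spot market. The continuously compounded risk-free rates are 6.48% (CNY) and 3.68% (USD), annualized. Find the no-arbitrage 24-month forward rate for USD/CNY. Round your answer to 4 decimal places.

6.6012

F = S·e^((r_CNY − r_USD)T) = 6.2417 · e^((0.0648 − 0.0368) × 24/12)
= 6.2417 · e^0.056000 = 6.2417 × 1.057598
F = 6.6012 CNY per USD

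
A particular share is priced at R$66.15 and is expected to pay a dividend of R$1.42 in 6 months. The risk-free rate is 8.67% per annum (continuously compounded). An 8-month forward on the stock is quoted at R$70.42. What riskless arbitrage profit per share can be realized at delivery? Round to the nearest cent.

PV(dividends) I = 1.42·e^(−0.0867·6/12) = 1.3598
Fair forward F* = (S − I)·e^(rT) = (66.15 − 1.3598)·e^0.057800 = 64.7902 × 1.059503 = 68.6454
Market R$70.42 > fair 68.6454: forward overpriced → cash-and-carry (borrow at r, buy the stock and collect the dividends, short the forward).
Profit at T = |F_mkt − F*| = |70.42 − 68.6454| = R$1.77 per share

R$1.77 per share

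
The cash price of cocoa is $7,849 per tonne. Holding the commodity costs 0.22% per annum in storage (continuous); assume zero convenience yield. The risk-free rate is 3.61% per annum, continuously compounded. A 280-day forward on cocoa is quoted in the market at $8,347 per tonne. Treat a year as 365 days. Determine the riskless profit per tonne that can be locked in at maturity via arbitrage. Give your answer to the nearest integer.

$264 per tonne

Fair forward: F* = S·e^(carry·T), with carry = (r + u) = 0.0361 + 0.0022 = 0.0383
F* = 7849 · e^(0.0383 × 280/365) = 7849 · e^0.029381 = 7849 × 1.029817 = $8083.0336
Market $8347 > fair $8083.0336: forward overpriced → cash-and-carry (buy spot, short the forward).
At maturity, profit = |F_mkt − F*| = |8347 − 8083.0336| = $264 per tonne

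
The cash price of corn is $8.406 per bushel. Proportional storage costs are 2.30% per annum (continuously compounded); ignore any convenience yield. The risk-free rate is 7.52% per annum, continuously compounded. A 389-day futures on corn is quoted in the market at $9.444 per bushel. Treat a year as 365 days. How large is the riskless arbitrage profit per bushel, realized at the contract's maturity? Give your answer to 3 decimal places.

Fair futures: F* = S·e^(carry·T), with carry = (r + u) = 0.0752 + 0.0230 = 0.0982
F* = 8.406 · e^(0.0982 × 389/365) = 8.406 · e^0.104657 = 8.406 × 1.110330 = $9.3334
Market $9.444 > fair $9.3334: forward overpriced → cash-and-carry (buy spot, short the forward).
At maturity, profit = |F_mkt − F*| = |9.444 − 9.3334| = $0.111 per bushel

$0.111 per bushel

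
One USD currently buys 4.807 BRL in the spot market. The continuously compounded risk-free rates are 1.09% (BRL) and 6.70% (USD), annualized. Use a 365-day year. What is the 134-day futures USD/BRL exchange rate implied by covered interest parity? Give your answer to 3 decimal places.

4.709

F = S·e^((r_BRL − r_USD)T) = 4.807 · e^((0.0109 − 0.0670) × 134/365)
= 4.807 · e^-0.020596 = 4.807 × 0.979615
F = 4.709 BRL per USD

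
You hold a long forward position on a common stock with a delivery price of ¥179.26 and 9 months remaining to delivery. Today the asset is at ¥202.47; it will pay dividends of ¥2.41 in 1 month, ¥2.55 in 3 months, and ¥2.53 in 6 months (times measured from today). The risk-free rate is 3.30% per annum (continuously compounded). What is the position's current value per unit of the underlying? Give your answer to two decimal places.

PV(remaining dividends) I = 2.41·e^(−0.0330·1/12) + 2.55·e^(−0.0330·3/12) + 2.53·e^(−0.0330·6/12) = 7.4210
Current forward F = (S − I)·e^(rT) = (202.47 − 7.4210)·e^(0.0330·9/12) = 195.0490 × 1.025059 = 199.9367
Value (long) = (F − K)·e^(−rT) = (199.9367 − 179.26) × 0.975554 = 20.1712
Value = ¥20.17

¥20.17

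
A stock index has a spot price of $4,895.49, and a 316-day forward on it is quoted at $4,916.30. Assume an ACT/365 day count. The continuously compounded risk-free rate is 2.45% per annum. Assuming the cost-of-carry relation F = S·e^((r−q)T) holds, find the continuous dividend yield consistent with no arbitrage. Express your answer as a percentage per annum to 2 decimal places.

From F = S·e^((r−q)T): (r − q) = ln(F/S)/T
ln(4916.30/4895.49) = ln(1.004251) = 0.004242
(r − q) = 0.004242 / (316/365) = 0.004900
q = r − ln(F/S)/T = 0.0245 − 0.004900 = 0.019600
q = 1.96%

1.96%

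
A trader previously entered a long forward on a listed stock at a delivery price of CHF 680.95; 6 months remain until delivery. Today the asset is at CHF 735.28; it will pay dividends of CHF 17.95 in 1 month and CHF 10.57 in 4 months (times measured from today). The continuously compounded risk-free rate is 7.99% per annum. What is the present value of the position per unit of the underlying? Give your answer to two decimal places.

CHF 52.87

PV(remaining dividends) I = 17.95·e^(−0.0799·1/12) + 10.57·e^(−0.0799·4/12) = 28.1231
Current forward F = (S − I)·e^(rT) = (735.28 − 28.1231)·e^(0.0799·6/12) = 707.1569 × 1.040759 = 735.9799
Value (long) = (F − K)·e^(−rT) = (735.9799 − 680.95) × 0.960837 = 52.8748
Value = CHF 52.87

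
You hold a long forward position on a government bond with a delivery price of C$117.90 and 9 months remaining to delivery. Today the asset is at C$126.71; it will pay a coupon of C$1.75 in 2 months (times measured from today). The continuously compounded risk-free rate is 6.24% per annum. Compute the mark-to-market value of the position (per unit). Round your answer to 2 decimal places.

C$12.47

PV(remaining coupons) I = 1.75·e^(−0.0624·2/12) = 1.7319
Current forward F = (S − I)·e^(rT) = (126.71 − 1.7319)·e^(0.0624·9/12) = 124.9781 × 1.047912 = 130.9661
Value (long) = (F − K)·e^(−rT) = (130.9661 − 117.90) × 0.954278 = 12.4687
Value = C$12.47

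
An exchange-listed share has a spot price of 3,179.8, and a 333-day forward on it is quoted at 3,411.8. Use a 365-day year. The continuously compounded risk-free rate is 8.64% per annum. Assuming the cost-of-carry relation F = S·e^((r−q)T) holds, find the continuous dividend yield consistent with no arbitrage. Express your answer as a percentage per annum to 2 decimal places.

0.92%

From F = S·e^((r−q)T): (r − q) = ln(F/S)/T
ln(3411.8/3179.8) = ln(1.072961) = 0.070422
(r − q) = 0.070422 / (333/365) = 0.077189
q = r − ln(F/S)/T = 0.0864 − 0.077189 = 0.009211
q = 0.92%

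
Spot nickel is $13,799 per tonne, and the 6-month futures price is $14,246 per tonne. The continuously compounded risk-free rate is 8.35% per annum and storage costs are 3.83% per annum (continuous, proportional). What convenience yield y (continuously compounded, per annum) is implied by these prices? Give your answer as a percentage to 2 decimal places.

F = S·e^((r+u−y)T) ⇒ (r+u−y) = ln(F/S)/T
ln(14246/13799) = 0.031880; /T ⇒ 0.063760
y = r + u − ln(F/S)/T = 0.0835 + 0.0383 − 0.063760 = 0.058040
y = 5.80%

5.80%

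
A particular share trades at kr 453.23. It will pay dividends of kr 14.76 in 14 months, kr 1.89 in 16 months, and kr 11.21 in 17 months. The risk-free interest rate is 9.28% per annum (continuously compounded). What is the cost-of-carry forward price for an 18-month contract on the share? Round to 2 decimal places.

kr 492.48

PV(dividends) I = 14.76·e^(−0.0928·14/12) + 1.89·e^(−0.0928·16/12) + 11.21·e^(−0.0928·17/12)
I = 13.2455 + 1.6700 + 9.8290 = 24.7445
F = (S − I)·e^(rT) = (453.23 − 24.7445) · e^(0.0928·18/12)
= 428.4855 · e^0.139200 = 428.4855 × 1.149354 = kr 492.48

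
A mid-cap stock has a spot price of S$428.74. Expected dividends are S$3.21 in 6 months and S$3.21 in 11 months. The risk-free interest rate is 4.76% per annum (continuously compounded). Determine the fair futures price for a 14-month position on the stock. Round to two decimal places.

S$446.66

PV(dividends) I = 3.21·e^(−0.0476·6/12) + 3.21·e^(−0.0476·11/12)
I = 3.1345 + 3.0729 = 6.2074
F = (S − I)·e^(rT) = (428.74 − 6.2074) · e^(0.0476·14/12)
= 422.5326 · e^0.055533 = 422.5326 × 1.057104 = S$446.66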